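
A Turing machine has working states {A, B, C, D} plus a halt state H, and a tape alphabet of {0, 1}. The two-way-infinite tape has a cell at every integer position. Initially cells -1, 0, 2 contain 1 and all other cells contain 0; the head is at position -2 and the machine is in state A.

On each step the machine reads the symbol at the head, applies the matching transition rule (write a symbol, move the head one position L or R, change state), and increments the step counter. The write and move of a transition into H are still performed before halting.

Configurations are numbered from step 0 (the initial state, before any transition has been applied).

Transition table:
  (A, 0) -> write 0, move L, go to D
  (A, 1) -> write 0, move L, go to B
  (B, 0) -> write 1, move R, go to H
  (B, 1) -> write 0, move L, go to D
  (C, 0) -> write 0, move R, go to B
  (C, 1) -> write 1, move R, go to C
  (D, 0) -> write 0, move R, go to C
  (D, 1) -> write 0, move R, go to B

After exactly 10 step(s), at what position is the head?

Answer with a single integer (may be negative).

Answer: 2

Derivation:
Step 1: in state A at pos -2, read 0 -> (A,0)->write 0,move L,goto D. Now: state=D, head=-3, tape[-4..3]=00011010 (head:  ^)
Step 2: in state D at pos -3, read 0 -> (D,0)->write 0,move R,goto C. Now: state=C, head=-2, tape[-4..3]=00011010 (head:   ^)
Step 3: in state C at pos -2, read 0 -> (C,0)->write 0,move R,goto B. Now: state=B, head=-1, tape[-4..3]=00011010 (head:    ^)
Step 4: in state B at pos -1, read 1 -> (B,1)->write 0,move L,goto D. Now: state=D, head=-2, tape[-4..3]=00001010 (head:   ^)
Step 5: in state D at pos -2, read 0 -> (D,0)->write 0,move R,goto C. Now: state=C, head=-1, tape[-4..3]=00001010 (head:    ^)
Step 6: in state C at pos -1, read 0 -> (C,0)->write 0,move R,goto B. Now: state=B, head=0, tape[-4..3]=00001010 (head:     ^)
Step 7: in state B at pos 0, read 1 -> (B,1)->write 0,move L,goto D. Now: state=D, head=-1, tape[-4..3]=00000010 (head:    ^)
Step 8: in state D at pos -1, read 0 -> (D,0)->write 0,move R,goto C. Now: state=C, head=0, tape[-4..3]=00000010 (head:     ^)
Step 9: in state C at pos 0, read 0 -> (C,0)->write 0,move R,goto B. Now: state=B, head=1, tape[-4..3]=00000010 (head:      ^)
Step 10: in state B at pos 1, read 0 -> (B,0)->write 1,move R,goto H. Now: state=H, head=2, tape[-4..3]=00000110 (head:       ^)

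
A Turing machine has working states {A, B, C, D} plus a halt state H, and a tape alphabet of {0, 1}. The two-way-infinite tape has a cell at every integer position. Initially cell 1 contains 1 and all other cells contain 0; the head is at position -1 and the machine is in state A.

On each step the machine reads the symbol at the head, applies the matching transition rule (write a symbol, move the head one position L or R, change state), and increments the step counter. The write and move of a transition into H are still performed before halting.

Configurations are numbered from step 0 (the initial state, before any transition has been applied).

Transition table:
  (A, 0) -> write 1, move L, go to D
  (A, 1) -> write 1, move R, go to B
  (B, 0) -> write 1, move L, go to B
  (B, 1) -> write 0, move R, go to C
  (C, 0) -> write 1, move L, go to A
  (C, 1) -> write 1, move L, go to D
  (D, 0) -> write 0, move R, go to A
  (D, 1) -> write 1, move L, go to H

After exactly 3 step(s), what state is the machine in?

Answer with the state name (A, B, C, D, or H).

Step 1: in state A at pos -1, read 0 -> (A,0)->write 1,move L,goto D. Now: state=D, head=-2, tape[-3..2]=001010 (head:  ^)
Step 2: in state D at pos -2, read 0 -> (D,0)->write 0,move R,goto A. Now: state=A, head=-1, tape[-3..2]=001010 (head:   ^)
Step 3: in state A at pos -1, read 1 -> (A,1)->write 1,move R,goto B. Now: state=B, head=0, tape[-3..2]=001010 (head:    ^)

Answer: B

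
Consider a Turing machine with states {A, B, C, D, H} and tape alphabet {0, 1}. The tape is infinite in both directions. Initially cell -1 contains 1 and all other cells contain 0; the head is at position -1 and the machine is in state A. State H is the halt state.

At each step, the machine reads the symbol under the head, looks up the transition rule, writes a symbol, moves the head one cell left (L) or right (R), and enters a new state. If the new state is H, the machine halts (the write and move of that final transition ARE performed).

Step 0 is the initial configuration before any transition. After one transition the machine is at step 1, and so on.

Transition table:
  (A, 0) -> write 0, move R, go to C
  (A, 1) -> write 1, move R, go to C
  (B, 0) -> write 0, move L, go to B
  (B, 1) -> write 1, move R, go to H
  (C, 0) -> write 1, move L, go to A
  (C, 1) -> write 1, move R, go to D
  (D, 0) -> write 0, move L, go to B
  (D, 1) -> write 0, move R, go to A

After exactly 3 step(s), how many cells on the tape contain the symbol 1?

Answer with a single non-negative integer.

Step 1: in state A at pos -1, read 1 -> (A,1)->write 1,move R,goto C. Now: state=C, head=0, tape[-2..1]=0100 (head:   ^)
Step 2: in state C at pos 0, read 0 -> (C,0)->write 1,move L,goto A. Now: state=A, head=-1, tape[-2..1]=0110 (head:  ^)
Step 3: in state A at pos -1, read 1 -> (A,1)->write 1,move R,goto C. Now: state=C, head=0, tape[-2..1]=0110 (head:   ^)
Cells containing 1 after step 3: {-1, 0} -> 2 cell(s)

Answer: 2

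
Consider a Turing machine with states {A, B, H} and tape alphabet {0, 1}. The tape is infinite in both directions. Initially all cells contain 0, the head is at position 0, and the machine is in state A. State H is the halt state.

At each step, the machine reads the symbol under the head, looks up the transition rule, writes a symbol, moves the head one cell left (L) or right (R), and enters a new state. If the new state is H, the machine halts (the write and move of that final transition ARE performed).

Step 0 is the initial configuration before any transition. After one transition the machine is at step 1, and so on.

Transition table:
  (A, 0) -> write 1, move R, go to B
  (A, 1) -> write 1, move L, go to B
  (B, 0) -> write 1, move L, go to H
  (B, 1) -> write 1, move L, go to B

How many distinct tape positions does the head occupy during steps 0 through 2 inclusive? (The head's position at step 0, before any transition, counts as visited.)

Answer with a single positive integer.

Answer: 2

Derivation:
Step 1: in state A at pos 0, read 0 -> (A,0)->write 1,move R,goto B. Now: state=B, head=1, tape[-1..2]=0100 (head:   ^)
Step 2: in state B at pos 1, read 0 -> (B,0)->write 1,move L,goto H. Now: state=H, head=0, tape[-1..2]=0110 (head:  ^)
Head positions at steps 0..2: starting at 0, distinct positions visited = {0, 1} -> 2 position(s)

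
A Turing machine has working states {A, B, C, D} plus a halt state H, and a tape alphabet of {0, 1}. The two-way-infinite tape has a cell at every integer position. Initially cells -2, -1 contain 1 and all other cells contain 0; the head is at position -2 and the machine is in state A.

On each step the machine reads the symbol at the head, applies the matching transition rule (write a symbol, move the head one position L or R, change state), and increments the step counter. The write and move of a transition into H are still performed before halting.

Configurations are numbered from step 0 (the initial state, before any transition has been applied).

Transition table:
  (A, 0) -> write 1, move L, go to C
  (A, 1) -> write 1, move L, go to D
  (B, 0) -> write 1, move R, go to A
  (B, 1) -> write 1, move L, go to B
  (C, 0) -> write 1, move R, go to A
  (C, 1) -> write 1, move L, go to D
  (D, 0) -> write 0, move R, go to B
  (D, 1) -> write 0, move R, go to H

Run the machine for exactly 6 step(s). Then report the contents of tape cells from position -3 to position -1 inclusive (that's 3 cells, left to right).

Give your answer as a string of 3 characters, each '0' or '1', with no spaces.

Step 1: in state A at pos -2, read 1 -> (A,1)->write 1,move L,goto D. Now: state=D, head=-3, tape[-4..0]=00110 (head:  ^)
Step 2: in state D at pos -3, read 0 -> (D,0)->write 0,move R,goto B. Now: state=B, head=-2, tape[-4..0]=00110 (head:   ^)
Step 3: in state B at pos -2, read 1 -> (B,1)->write 1,move L,goto B. Now: state=B, head=-3, tape[-4..0]=00110 (head:  ^)
Step 4: in state B at pos -3, read 0 -> (B,0)->write 1,move R,goto A. Now: state=A, head=-2, tape[-4..0]=01110 (head:   ^)
Step 5: in state A at pos -2, read 1 -> (A,1)->write 1,move L,goto D. Now: state=D, head=-3, tape[-4..0]=01110 (head:  ^)
Step 6: in state D at pos -3, read 1 -> (D,1)->write 0,move R,goto H. Now: state=H, head=-2, tape[-4..0]=00110 (head:   ^)

Answer: 011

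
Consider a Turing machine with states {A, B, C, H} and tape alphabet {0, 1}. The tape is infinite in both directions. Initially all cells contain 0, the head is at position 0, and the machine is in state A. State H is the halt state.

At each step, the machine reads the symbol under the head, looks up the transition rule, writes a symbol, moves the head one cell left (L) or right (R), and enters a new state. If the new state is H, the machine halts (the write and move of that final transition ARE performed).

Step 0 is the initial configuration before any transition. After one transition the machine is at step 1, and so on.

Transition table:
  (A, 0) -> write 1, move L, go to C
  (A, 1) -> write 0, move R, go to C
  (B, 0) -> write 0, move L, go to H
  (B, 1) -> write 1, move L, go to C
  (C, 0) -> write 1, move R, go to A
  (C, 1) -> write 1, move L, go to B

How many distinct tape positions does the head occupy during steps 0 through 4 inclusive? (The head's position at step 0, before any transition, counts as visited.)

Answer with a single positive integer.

Step 1: in state A at pos 0, read 0 -> (A,0)->write 1,move L,goto C. Now: state=C, head=-1, tape[-2..1]=0010 (head:  ^)
Step 2: in state C at pos -1, read 0 -> (C,0)->write 1,move R,goto A. Now: state=A, head=0, tape[-2..1]=0110 (head:   ^)
Step 3: in state A at pos 0, read 1 -> (A,1)->write 0,move R,goto C. Now: state=C, head=1, tape[-2..2]=01000 (head:    ^)
Step 4: in state C at pos 1, read 0 -> (C,0)->write 1,move R,goto A. Now: state=A, head=2, tape[-2..3]=010100 (head:     ^)
Head positions at steps 0..4: starting at 0, distinct positions visited = {-1, 0, 1, 2} -> 4 position(s)

Answer: 4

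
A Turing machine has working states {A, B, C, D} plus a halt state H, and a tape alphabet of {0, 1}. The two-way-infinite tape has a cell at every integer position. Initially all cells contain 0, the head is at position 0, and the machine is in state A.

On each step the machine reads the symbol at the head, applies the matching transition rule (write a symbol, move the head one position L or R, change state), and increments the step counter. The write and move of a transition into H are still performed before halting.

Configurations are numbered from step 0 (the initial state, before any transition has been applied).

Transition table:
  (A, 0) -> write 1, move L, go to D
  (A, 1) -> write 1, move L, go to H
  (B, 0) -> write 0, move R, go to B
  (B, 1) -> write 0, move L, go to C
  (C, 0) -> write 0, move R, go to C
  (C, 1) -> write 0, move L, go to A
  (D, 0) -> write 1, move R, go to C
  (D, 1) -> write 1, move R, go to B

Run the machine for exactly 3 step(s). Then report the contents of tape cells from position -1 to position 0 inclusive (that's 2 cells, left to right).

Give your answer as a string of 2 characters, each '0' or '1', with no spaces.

Step 1: in state A at pos 0, read 0 -> (A,0)->write 1,move L,goto D. Now: state=D, head=-1, tape[-2..1]=0010 (head:  ^)
Step 2: in state D at pos -1, read 0 -> (D,0)->write 1,move R,goto C. Now: state=C, head=0, tape[-2..1]=0110 (head:   ^)
Step 3: in state C at pos 0, read 1 -> (C,1)->write 0,move L,goto A. Now: state=A, head=-1, tape[-2..1]=0100 (head:  ^)

Answer: 10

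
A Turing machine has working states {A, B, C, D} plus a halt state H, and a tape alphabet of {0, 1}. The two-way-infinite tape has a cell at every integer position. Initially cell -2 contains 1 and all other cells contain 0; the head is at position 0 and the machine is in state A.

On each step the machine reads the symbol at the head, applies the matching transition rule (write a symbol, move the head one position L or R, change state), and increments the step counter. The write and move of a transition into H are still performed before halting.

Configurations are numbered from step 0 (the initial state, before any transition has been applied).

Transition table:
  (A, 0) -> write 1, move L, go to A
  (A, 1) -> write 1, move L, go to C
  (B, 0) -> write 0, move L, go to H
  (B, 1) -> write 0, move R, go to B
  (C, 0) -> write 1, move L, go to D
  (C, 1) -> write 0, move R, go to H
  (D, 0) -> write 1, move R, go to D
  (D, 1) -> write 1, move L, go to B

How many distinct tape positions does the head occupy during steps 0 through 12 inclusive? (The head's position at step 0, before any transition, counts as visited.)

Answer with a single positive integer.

Answer: 6

Derivation:
Step 1: in state A at pos 0, read 0 -> (A,0)->write 1,move L,goto A. Now: state=A, head=-1, tape[-3..1]=01010 (head:   ^)
Step 2: in state A at pos -1, read 0 -> (A,0)->write 1,move L,goto A. Now: state=A, head=-2, tape[-3..1]=01110 (head:  ^)
Step 3: in state A at pos -2, read 1 -> (A,1)->write 1,move L,goto C. Now: state=C, head=-3, tape[-4..1]=001110 (head:  ^)
Step 4: in state C at pos -3, read 0 -> (C,0)->write 1,move L,goto D. Now: state=D, head=-4, tape[-5..1]=0011110 (head:  ^)
Step 5: in state D at pos -4, read 0 -> (D,0)->write 1,move R,goto D. Now: state=D, head=-3, tape[-5..1]=0111110 (head:   ^)
Step 6: in state D at pos -3, read 1 -> (D,1)->write 1,move L,goto B. Now: state=B, head=-4, tape[-5..1]=0111110 (head:  ^)
Step 7: in state B at pos -4, read 1 -> (B,1)->write 0,move R,goto B. Now: state=B, head=-3, tape[-5..1]=0011110 (head:   ^)
Step 8: in state B at pos -3, read 1 -> (B,1)->write 0,move R,goto B. Now: state=B, head=-2, tape[-5..1]=0001110 (head:    ^)
Step 9: in state B at pos -2, read 1 -> (B,1)->write 0,move R,goto B. Now: state=B, head=-1, tape[-5..1]=0000110 (head:     ^)
Step 10: in state B at pos -1, read 1 -> (B,1)->write 0,move R,goto B. Now: state=B, head=0, tape[-5..1]=0000010 (head:      ^)
Step 11: in state B at pos 0, read 1 -> (B,1)->write 0,move R,goto B. Now: state=B, head=1, tape[-5..2]=00000000 (head:       ^)
Step 12: in state B at pos 1, read 0 -> (B,0)->write 0,move L,goto H. Now: state=H, head=0, tape[-5..2]=00000000 (head:      ^)
Head positions at steps 0..12: starting at 0, distinct positions visited = {-4, -3, -2, -1, 0, 1} -> 6 position(s)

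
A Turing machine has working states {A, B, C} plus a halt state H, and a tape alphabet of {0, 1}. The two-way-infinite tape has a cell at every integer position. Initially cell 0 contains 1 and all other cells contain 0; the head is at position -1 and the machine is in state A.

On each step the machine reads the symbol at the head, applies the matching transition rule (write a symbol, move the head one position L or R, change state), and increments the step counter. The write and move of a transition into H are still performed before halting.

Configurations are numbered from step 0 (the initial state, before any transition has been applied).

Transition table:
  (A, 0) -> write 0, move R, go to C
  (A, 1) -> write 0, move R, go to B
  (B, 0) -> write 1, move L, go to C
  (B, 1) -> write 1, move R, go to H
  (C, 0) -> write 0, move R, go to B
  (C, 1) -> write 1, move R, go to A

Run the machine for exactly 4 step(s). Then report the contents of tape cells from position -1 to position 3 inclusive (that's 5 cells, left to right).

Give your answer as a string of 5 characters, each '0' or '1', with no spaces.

Answer: 01000

Derivation:
Step 1: in state A at pos -1, read 0 -> (A,0)->write 0,move R,goto C. Now: state=C, head=0, tape[-2..1]=0010 (head:   ^)
Step 2: in state C at pos 0, read 1 -> (C,1)->write 1,move R,goto A. Now: state=A, head=1, tape[-2..2]=00100 (head:    ^)
Step 3: in state A at pos 1, read 0 -> (A,0)->write 0,move R,goto C. Now: state=C, head=2, tape[-2..3]=001000 (head:     ^)
Step 4: in state C at pos 2, read 0 -> (C,0)->write 0,move R,goto B. Now: state=B, head=3, tape[-2..4]=0010000 (head:      ^)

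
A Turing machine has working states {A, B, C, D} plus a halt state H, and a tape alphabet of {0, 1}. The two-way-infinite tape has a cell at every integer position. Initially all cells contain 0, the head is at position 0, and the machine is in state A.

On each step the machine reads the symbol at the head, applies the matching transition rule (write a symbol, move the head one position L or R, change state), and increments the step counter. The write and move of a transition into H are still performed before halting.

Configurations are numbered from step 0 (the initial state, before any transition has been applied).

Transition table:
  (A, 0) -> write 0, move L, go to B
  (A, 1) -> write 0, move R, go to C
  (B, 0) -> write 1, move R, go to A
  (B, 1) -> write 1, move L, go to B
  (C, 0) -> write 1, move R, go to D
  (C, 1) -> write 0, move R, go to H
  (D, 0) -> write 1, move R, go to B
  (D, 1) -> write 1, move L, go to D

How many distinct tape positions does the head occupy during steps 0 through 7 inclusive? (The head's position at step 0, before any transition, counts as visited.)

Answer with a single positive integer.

Answer: 4

Derivation:
Step 1: in state A at pos 0, read 0 -> (A,0)->write 0,move L,goto B. Now: state=B, head=-1, tape[-2..1]=0000 (head:  ^)
Step 2: in state B at pos -1, read 0 -> (B,0)->write 1,move R,goto A. Now: state=A, head=0, tape[-2..1]=0100 (head:   ^)
Step 3: in state A at pos 0, read 0 -> (A,0)->write 0,move L,goto B. Now: state=B, head=-1, tape[-2..1]=0100 (head:  ^)
Step 4: in state B at pos -1, read 1 -> (B,1)->write 1,move L,goto B. Now: state=B, head=-2, tape[-3..1]=00100 (head:  ^)
Step 5: in state B at pos -2, read 0 -> (B,0)->write 1,move R,goto A. Now: state=A, head=-1, tape[-3..1]=01100 (head:   ^)
Step 6: in state A at pos -1, read 1 -> (A,1)->write 0,move R,goto C. Now: state=C, head=0, tape[-3..1]=01000 (head:    ^)
Step 7: in state C at pos 0, read 0 -> (C,0)->write 1,move R,goto D. Now: state=D, head=1, tape[-3..2]=010100 (head:     ^)
Head positions at steps 0..7: starting at 0, distinct positions visited = {-2, -1, 0, 1} -> 4 position(s)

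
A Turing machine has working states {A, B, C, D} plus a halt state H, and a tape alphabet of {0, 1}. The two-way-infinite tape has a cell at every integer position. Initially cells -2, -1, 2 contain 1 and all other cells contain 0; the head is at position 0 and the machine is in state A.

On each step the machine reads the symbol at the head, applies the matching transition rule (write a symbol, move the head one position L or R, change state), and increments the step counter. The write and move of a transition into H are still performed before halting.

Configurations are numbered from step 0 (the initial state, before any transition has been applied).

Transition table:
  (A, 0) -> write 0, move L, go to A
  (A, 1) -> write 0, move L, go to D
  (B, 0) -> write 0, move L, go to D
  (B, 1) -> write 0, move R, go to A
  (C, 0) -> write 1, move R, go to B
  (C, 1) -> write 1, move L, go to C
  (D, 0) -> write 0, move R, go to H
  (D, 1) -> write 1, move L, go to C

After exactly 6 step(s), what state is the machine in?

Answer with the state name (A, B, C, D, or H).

Step 1: in state A at pos 0, read 0 -> (A,0)->write 0,move L,goto A. Now: state=A, head=-1, tape[-3..3]=0110010 (head:   ^)
Step 2: in state A at pos -1, read 1 -> (A,1)->write 0,move L,goto D. Now: state=D, head=-2, tape[-3..3]=0100010 (head:  ^)
Step 3: in state D at pos -2, read 1 -> (D,1)->write 1,move L,goto C. Now: state=C, head=-3, tape[-4..3]=00100010 (head:  ^)
Step 4: in state C at pos -3, read 0 -> (C,0)->write 1,move R,goto B. Now: state=B, head=-2, tape[-4..3]=01100010 (head:   ^)
Step 5: in state B at pos -2, read 1 -> (B,1)->write 0,move R,goto A. Now: state=A, head=-1, tape[-4..3]=01000010 (head:    ^)
Step 6: in state A at pos -1, read 0 -> (A,0)->write 0,move L,goto A. Now: state=A, head=-2, tape[-4..3]=01000010 (head:   ^)

Answer: A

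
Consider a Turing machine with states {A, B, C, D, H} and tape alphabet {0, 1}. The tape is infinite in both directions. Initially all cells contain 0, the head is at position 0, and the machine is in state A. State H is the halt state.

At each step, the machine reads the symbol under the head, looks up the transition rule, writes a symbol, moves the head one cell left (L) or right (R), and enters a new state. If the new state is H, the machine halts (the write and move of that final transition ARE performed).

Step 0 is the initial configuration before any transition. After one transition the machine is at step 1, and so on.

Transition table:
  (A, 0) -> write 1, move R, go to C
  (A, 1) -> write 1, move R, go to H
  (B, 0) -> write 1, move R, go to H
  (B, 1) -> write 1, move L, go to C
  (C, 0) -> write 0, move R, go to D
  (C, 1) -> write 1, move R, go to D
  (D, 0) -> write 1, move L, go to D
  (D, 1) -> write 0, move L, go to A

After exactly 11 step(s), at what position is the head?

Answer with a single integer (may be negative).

Step 1: in state A at pos 0, read 0 -> (A,0)->write 1,move R,goto C. Now: state=C, head=1, tape[-1..2]=0100 (head:   ^)
Step 2: in state C at pos 1, read 0 -> (C,0)->write 0,move R,goto D. Now: state=D, head=2, tape[-1..3]=01000 (head:    ^)
Step 3: in state D at pos 2, read 0 -> (D,0)->write 1,move L,goto D. Now: state=D, head=1, tape[-1..3]=01010 (head:   ^)
Step 4: in state D at pos 1, read 0 -> (D,0)->write 1,move L,goto D. Now: state=D, head=0, tape[-1..3]=01110 (head:  ^)
Step 5: in state D at pos 0, read 1 -> (D,1)->write 0,move L,goto A. Now: state=A, head=-1, tape[-2..3]=000110 (head:  ^)
Step 6: in state A at pos -1, read 0 -> (A,0)->write 1,move R,goto C. Now: state=C, head=0, tape[-2..3]=010110 (head:   ^)
Step 7: in state C at pos 0, read 0 -> (C,0)->write 0,move R,goto D. Now: state=D, head=1, tape[-2..3]=010110 (head:    ^)
Step 8: in state D at pos 1, read 1 -> (D,1)->write 0,move L,goto A. Now: state=A, head=0, tape[-2..3]=010010 (head:   ^)
Step 9: in state A at pos 0, read 0 -> (A,0)->write 1,move R,goto C. Now: state=C, head=1, tape[-2..3]=011010 (head:    ^)
Step 10: in state C at pos 1, read 0 -> (C,0)->write 0,move R,goto D. Now: state=D, head=2, tape[-2..3]=011010 (head:     ^)
Step 11: in state D at pos 2, read 1 -> (D,1)->write 0,move L,goto A. Now: state=A, head=1, tape[-2..3]=011000 (head:    ^)

Answer: 1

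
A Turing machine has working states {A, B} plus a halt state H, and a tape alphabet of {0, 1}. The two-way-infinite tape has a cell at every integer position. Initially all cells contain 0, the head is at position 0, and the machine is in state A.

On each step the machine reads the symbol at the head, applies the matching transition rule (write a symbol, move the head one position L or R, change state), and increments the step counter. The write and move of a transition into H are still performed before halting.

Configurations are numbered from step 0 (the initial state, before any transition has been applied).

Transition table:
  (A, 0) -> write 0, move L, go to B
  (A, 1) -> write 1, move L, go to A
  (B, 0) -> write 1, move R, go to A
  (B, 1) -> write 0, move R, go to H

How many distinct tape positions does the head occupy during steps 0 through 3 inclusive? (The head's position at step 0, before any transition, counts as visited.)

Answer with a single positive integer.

Answer: 2

Derivation:
Step 1: in state A at pos 0, read 0 -> (A,0)->write 0,move L,goto B. Now: state=B, head=-1, tape[-2..1]=0000 (head:  ^)
Step 2: in state B at pos -1, read 0 -> (B,0)->write 1,move R,goto A. Now: state=A, head=0, tape[-2..1]=0100 (head:   ^)
Step 3: in state A at pos 0, read 0 -> (A,0)->write 0,move L,goto B. Now: state=B, head=-1, tape[-2..1]=0100 (head:  ^)
Head positions at steps 0..3: starting at 0, distinct positions visited = {-1, 0} -> 2 position(s)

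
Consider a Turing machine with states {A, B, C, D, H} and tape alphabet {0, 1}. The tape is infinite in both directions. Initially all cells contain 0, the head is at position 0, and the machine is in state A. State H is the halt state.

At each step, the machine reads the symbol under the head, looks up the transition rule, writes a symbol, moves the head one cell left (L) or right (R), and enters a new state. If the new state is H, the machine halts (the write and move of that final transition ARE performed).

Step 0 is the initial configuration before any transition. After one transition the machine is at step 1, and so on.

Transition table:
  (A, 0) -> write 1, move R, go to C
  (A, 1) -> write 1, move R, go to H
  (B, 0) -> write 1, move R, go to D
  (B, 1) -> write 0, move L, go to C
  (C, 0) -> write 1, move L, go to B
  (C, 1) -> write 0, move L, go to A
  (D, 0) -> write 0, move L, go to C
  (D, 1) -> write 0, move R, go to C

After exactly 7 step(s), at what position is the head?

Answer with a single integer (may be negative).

Answer: -1

Derivation:
Step 1: in state A at pos 0, read 0 -> (A,0)->write 1,move R,goto C. Now: state=C, head=1, tape[-1..2]=0100 (head:   ^)
Step 2: in state C at pos 1, read 0 -> (C,0)->write 1,move L,goto B. Now: state=B, head=0, tape[-1..2]=0110 (head:  ^)
Step 3: in state B at pos 0, read 1 -> (B,1)->write 0,move L,goto C. Now: state=C, head=-1, tape[-2..2]=00010 (head:  ^)
Step 4: in state C at pos -1, read 0 -> (C,0)->write 1,move L,goto B. Now: state=B, head=-2, tape[-3..2]=001010 (head:  ^)
Step 5: in state B at pos -2, read 0 -> (B,0)->write 1,move R,goto D. Now: state=D, head=-1, tape[-3..2]=011010 (head:   ^)
Step 6: in state D at pos -1, read 1 -> (D,1)->write 0,move R,goto C. Now: state=C, head=0, tape[-3..2]=010010 (head:    ^)
Step 7: in state C at pos 0, read 0 -> (C,0)->write 1,move L,goto B. Now: state=B, head=-1, tape[-3..2]=010110 (head:   ^)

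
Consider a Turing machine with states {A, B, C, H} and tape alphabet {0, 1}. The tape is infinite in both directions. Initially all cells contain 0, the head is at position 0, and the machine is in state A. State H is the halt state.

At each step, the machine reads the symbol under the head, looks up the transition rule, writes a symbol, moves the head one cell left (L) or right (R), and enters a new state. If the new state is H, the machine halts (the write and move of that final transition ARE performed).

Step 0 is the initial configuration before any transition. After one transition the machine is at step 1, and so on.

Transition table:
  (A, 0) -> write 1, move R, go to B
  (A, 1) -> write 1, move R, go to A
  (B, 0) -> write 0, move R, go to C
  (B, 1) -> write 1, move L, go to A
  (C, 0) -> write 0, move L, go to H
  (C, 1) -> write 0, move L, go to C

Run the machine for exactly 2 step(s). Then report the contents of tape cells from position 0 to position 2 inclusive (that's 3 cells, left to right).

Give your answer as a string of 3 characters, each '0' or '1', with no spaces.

Answer: 100

Derivation:
Step 1: in state A at pos 0, read 0 -> (A,0)->write 1,move R,goto B. Now: state=B, head=1, tape[-1..2]=0100 (head:   ^)
Step 2: in state B at pos 1, read 0 -> (B,0)->write 0,move R,goto C. Now: state=C, head=2, tape[-1..3]=01000 (head:    ^)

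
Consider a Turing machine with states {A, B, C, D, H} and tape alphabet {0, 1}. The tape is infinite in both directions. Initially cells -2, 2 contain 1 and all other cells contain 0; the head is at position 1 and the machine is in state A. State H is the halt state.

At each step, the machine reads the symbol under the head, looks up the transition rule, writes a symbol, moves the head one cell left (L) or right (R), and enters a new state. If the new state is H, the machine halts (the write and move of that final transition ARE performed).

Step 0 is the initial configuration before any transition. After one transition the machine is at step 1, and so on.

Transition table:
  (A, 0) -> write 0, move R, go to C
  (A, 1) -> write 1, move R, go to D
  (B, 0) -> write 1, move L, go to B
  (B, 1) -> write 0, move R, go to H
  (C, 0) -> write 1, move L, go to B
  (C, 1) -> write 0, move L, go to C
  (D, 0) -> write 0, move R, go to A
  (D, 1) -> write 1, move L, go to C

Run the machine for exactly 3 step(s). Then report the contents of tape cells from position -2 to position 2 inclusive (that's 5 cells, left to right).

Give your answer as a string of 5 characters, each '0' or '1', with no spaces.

Answer: 10010

Derivation:
Step 1: in state A at pos 1, read 0 -> (A,0)->write 0,move R,goto C. Now: state=C, head=2, tape[-3..3]=0100010 (head:      ^)
Step 2: in state C at pos 2, read 1 -> (C,1)->write 0,move L,goto C. Now: state=C, head=1, tape[-3..3]=0100000 (head:     ^)
Step 3: in state C at pos 1, read 0 -> (C,0)->write 1,move L,goto B. Now: state=B, head=0, tape[-3..3]=0100100 (head:    ^)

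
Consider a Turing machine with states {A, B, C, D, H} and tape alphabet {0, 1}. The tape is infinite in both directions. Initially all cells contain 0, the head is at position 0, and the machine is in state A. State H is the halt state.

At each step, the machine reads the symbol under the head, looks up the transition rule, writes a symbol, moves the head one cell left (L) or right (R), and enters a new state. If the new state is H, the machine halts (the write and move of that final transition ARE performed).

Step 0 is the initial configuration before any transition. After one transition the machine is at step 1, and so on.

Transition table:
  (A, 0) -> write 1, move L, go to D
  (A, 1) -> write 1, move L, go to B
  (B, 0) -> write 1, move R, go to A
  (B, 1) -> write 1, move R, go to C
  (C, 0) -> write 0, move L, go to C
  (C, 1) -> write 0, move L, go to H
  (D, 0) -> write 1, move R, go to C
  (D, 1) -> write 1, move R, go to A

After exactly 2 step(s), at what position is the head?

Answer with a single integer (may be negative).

Answer: 0

Derivation:
Step 1: in state A at pos 0, read 0 -> (A,0)->write 1,move L,goto D. Now: state=D, head=-1, tape[-2..1]=0010 (head:  ^)
Step 2: in state D at pos -1, read 0 -> (D,0)->write 1,move R,goto C. Now: state=C, head=0, tape[-2..1]=0110 (head:   ^)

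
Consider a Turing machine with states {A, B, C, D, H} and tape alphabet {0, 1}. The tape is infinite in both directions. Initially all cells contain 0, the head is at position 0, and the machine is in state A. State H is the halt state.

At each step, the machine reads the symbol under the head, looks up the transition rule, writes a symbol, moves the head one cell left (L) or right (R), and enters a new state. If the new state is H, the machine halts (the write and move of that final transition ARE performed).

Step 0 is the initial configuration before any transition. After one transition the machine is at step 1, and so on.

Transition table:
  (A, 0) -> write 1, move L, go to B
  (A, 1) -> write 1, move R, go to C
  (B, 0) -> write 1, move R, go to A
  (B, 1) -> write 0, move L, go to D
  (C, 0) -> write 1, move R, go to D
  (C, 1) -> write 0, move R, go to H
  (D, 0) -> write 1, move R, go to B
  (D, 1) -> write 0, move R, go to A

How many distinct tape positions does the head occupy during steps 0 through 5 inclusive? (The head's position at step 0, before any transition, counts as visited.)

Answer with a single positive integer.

Step 1: in state A at pos 0, read 0 -> (A,0)->write 1,move L,goto B. Now: state=B, head=-1, tape[-2..1]=0010 (head:  ^)
Step 2: in state B at pos -1, read 0 -> (B,0)->write 1,move R,goto A. Now: state=A, head=0, tape[-2..1]=0110 (head:   ^)
Step 3: in state A at pos 0, read 1 -> (A,1)->write 1,move R,goto C. Now: state=C, head=1, tape[-2..2]=01100 (head:    ^)
Step 4: in state C at pos 1, read 0 -> (C,0)->write 1,move R,goto D. Now: state=D, head=2, tape[-2..3]=011100 (head:     ^)
Step 5: in state D at pos 2, read 0 -> (D,0)->write 1,move R,goto B. Now: state=B, head=3, tape[-2..4]=0111100 (head:      ^)
Head positions at steps 0..5: starting at 0, distinct positions visited = {-1, 0, 1, 2, 3} -> 5 position(s)

Answer: 5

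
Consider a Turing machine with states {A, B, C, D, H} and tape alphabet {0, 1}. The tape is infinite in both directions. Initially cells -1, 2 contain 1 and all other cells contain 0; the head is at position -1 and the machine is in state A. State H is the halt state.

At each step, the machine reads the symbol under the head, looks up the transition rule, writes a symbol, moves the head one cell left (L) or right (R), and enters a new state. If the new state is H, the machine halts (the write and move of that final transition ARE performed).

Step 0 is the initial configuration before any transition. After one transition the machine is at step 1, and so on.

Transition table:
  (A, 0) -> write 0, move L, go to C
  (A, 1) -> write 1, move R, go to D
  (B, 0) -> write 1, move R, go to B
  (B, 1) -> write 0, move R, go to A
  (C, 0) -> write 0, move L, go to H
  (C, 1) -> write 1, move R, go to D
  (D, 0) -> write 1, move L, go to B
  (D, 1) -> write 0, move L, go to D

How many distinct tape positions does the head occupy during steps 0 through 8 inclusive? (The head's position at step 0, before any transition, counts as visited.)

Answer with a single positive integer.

Step 1: in state A at pos -1, read 1 -> (A,1)->write 1,move R,goto D. Now: state=D, head=0, tape[-2..3]=010010 (head:   ^)
Step 2: in state D at pos 0, read 0 -> (D,0)->write 1,move L,goto B. Now: state=B, head=-1, tape[-2..3]=011010 (head:  ^)
Step 3: in state B at pos -1, read 1 -> (B,1)->write 0,move R,goto A. Now: state=A, head=0, tape[-2..3]=001010 (head:   ^)
Step 4: in state A at pos 0, read 1 -> (A,1)->write 1,move R,goto D. Now: state=D, head=1, tape[-2..3]=001010 (head:    ^)
Step 5: in state D at pos 1, read 0 -> (D,0)->write 1,move L,goto B. Now: state=B, head=0, tape[-2..3]=001110 (head:   ^)
Step 6: in state B at pos 0, read 1 -> (B,1)->write 0,move R,goto A. Now: state=A, head=1, tape[-2..3]=000110 (head:    ^)
Step 7: in state A at pos 1, read 1 -> (A,1)->write 1,move R,goto D. Now: state=D, head=2, tape[-2..3]=000110 (head:     ^)
Step 8: in state D at pos 2, read 1 -> (D,1)->write 0,move L,goto D. Now: state=D, head=1, tape[-2..3]=000100 (head:    ^)
Head positions at steps 0..8: starting at -1, distinct positions visited = {-1, 0, 1, 2} -> 4 position(s)

Answer: 4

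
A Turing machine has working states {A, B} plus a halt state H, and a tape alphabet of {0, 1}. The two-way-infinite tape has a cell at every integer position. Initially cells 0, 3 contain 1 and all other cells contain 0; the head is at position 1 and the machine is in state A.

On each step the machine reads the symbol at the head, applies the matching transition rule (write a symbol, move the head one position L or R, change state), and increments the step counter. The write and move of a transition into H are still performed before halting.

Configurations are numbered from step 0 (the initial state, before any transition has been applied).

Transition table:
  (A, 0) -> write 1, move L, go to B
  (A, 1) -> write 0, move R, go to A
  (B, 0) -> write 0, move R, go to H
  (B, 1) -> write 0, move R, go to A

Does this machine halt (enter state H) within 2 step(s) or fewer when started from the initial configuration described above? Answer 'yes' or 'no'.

Step 1: in state A at pos 1, read 0 -> (A,0)->write 1,move L,goto B. Now: state=B, head=0, tape[-1..4]=011010 (head:  ^)
Step 2: in state B at pos 0, read 1 -> (B,1)->write 0,move R,goto A. Now: state=A, head=1, tape[-1..4]=001010 (head:   ^)
After 2 step(s): state = A (not H) -> not halted within 2 -> no

Answer: no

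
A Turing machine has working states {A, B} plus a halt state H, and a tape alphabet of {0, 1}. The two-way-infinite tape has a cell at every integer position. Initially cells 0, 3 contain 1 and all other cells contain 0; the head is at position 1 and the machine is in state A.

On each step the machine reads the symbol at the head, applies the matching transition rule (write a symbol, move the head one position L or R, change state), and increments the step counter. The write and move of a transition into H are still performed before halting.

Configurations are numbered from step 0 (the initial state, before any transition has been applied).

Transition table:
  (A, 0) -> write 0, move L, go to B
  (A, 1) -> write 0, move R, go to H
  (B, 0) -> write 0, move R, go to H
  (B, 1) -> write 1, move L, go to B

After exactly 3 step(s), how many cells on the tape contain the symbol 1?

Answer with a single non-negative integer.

Answer: 2

Derivation:
Step 1: in state A at pos 1, read 0 -> (A,0)->write 0,move L,goto B. Now: state=B, head=0, tape[-1..4]=010010 (head:  ^)
Step 2: in state B at pos 0, read 1 -> (B,1)->write 1,move L,goto B. Now: state=B, head=-1, tape[-2..4]=0010010 (head:  ^)
Step 3: in state B at pos -1, read 0 -> (B,0)->write 0,move R,goto H. Now: state=H, head=0, tape[-2..4]=0010010 (head:   ^)
Cells containing 1 after step 3: {0, 3} -> 2 cell(s)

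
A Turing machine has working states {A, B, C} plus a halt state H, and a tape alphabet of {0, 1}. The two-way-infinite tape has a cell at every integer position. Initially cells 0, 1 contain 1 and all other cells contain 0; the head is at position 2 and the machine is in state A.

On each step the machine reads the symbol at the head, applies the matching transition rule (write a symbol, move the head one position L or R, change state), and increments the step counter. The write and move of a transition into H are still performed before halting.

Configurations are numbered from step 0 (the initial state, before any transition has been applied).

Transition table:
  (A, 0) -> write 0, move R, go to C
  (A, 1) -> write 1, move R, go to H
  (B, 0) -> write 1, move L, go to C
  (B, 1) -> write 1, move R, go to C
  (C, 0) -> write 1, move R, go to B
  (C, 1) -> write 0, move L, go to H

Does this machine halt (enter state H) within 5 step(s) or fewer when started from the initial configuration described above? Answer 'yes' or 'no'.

Answer: yes

Derivation:
Step 1: in state A at pos 2, read 0 -> (A,0)->write 0,move R,goto C. Now: state=C, head=3, tape[-1..4]=011000 (head:     ^)
Step 2: in state C at pos 3, read 0 -> (C,0)->write 1,move R,goto B. Now: state=B, head=4, tape[-1..5]=0110100 (head:      ^)
Step 3: in state B at pos 4, read 0 -> (B,0)->write 1,move L,goto C. Now: state=C, head=3, tape[-1..5]=0110110 (head:     ^)
Step 4: in state C at pos 3, read 1 -> (C,1)->write 0,move L,goto H. Now: state=H, head=2, tape[-1..5]=0110010 (head:    ^)
State H reached at step 4; 4 <= 5 -> yes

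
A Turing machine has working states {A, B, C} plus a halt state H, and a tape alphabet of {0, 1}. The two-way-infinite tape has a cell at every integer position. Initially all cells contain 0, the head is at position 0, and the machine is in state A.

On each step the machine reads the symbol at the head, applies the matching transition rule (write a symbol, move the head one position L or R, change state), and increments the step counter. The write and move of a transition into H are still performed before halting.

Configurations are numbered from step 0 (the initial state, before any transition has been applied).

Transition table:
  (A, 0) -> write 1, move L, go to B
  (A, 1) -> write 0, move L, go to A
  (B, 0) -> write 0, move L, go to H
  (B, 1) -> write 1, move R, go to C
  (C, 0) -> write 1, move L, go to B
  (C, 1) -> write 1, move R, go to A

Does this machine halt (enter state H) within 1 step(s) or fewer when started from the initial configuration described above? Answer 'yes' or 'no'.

Step 1: in state A at pos 0, read 0 -> (A,0)->write 1,move L,goto B. Now: state=B, head=-1, tape[-2..1]=0010 (head:  ^)
After 1 step(s): state = B (not H) -> not halted within 1 -> no

Answer: no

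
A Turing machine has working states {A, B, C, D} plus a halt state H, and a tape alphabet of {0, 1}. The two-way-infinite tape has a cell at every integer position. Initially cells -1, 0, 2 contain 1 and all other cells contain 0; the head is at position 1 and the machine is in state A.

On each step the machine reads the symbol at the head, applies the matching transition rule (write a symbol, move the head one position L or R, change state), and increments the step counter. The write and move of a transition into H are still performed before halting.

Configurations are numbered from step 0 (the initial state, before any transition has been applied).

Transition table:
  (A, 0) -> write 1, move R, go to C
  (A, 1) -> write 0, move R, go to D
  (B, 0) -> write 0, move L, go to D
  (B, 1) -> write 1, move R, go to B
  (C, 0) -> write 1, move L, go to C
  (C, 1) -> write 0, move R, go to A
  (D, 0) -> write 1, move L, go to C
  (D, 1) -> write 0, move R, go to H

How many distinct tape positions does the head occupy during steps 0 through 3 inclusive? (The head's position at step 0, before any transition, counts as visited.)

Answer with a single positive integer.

Answer: 4

Derivation:
Step 1: in state A at pos 1, read 0 -> (A,0)->write 1,move R,goto C. Now: state=C, head=2, tape[-2..3]=011110 (head:     ^)
Step 2: in state C at pos 2, read 1 -> (C,1)->write 0,move R,goto A. Now: state=A, head=3, tape[-2..4]=0111000 (head:      ^)
Step 3: in state A at pos 3, read 0 -> (A,0)->write 1,move R,goto C. Now: state=C, head=4, tape[-2..5]=01110100 (head:       ^)
Head positions at steps 0..3: starting at 1, distinct positions visited = {1, 2, 3, 4} -> 4 position(s)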